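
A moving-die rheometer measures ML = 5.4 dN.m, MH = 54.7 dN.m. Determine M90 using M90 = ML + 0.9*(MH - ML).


M90 = ML + 0.9 * (MH - ML)
M90 = 5.4 + 0.9 * (54.7 - 5.4)
M90 = 5.4 + 0.9 * 49.3
M90 = 49.77 dN.m

49.77 dN.m


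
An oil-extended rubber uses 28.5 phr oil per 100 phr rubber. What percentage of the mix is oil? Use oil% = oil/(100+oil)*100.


Oil % = oil / (100 + oil) * 100
= 28.5 / (100 + 28.5) * 100
= 28.5 / 128.5 * 100
= 22.18%

22.18%


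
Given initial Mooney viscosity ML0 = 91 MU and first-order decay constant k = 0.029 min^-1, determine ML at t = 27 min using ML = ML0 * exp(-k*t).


ML = ML0 * exp(-k * t)
ML = 91 * exp(-0.029 * 27)
ML = 91 * 0.4570
ML = 41.59 MU

41.59 MU


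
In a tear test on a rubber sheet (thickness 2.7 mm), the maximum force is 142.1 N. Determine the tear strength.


Tear strength = force / thickness
= 142.1 / 2.7
= 52.63 N/mm

52.63 N/mm


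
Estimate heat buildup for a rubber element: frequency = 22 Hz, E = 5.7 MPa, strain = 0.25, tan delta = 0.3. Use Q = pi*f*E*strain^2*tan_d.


Q = pi * f * E * strain^2 * tan_d
= pi * 22 * 5.7 * 0.25^2 * 0.3
= pi * 22 * 5.7 * 0.0625 * 0.3
= 7.3867

Q = 7.3867


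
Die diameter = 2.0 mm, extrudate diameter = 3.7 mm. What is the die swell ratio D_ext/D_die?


Die swell ratio = D_extrudate / D_die
= 3.7 / 2.0
= 1.85

Die swell = 1.85


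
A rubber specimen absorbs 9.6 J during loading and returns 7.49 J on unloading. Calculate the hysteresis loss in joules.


Hysteresis loss = loading - unloading
= 9.6 - 7.49
= 2.11 J

2.11 J


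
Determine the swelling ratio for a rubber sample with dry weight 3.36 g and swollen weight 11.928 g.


Q = W_swollen / W_dry
Q = 11.928 / 3.36
Q = 3.55

Q = 3.55


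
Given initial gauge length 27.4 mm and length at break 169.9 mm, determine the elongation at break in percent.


Elongation = (Lf - L0) / L0 * 100
= (169.9 - 27.4) / 27.4 * 100
= 142.5 / 27.4 * 100
= 520.1%

520.1%


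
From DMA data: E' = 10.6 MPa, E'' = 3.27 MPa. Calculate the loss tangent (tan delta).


tan delta = E'' / E'
= 3.27 / 10.6
= 0.3085

tan delta = 0.3085


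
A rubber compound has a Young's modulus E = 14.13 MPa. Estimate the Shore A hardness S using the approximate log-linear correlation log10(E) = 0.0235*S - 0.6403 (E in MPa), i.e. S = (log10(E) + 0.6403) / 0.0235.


log10(E) = 0.0235*S - 0.6403  =>  S = (log10(E) + 0.6403) / 0.0235
log10(14.13) = 1.150142
S = (1.150142 + 0.6403) / 0.0235 = 1.790442 / 0.0235
S = 76.2

Shore A = 76.2


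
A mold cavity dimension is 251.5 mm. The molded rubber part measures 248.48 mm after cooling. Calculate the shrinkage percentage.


Shrinkage = (mold - part) / mold * 100
= (251.5 - 248.48) / 251.5 * 100
= 3.02 / 251.5 * 100
= 1.2%

1.2%


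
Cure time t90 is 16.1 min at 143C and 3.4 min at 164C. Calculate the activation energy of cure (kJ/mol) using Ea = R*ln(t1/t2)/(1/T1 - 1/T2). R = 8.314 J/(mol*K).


T1 = 416.15 K, T2 = 437.15 K
1/T1 - 1/T2 = 1.1544e-04
ln(t1/t2) = ln(16.1/3.4) = 1.5550
Ea = 8.314 * 1.5550 / 1.1544e-04 = 111998.8967 J/mol
Ea = 112.0 kJ/mol

112.0 kJ/mol


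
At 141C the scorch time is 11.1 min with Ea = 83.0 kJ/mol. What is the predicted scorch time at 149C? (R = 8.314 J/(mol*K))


Convert temperatures: T1 = 141 + 273.15 = 414.15 K, T2 = 149 + 273.15 = 422.15 K
ts2_new = 11.1 * exp(83000 / 8.314 * (1/422.15 - 1/414.15))
1/T2 - 1/T1 = -4.5758e-05
ts2_new = 7.03 min

7.03 min


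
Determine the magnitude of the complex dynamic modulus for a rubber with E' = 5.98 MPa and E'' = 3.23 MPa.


|E*| = sqrt(E'^2 + E''^2)
= sqrt(5.98^2 + 3.23^2)
= sqrt(35.7604 + 10.4329)
= 6.797 MPa

6.797 MPa


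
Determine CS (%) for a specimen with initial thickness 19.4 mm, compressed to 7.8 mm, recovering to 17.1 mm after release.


CS = (t0 - recovered) / (t0 - ts) * 100
= (19.4 - 17.1) / (19.4 - 7.8) * 100
= 2.3 / 11.6 * 100
= 19.8%

19.8%


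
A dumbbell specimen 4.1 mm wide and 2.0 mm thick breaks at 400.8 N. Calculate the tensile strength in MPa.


Area = width * thickness = 4.1 * 2.0 = 8.2 mm^2
TS = force / area = 400.8 / 8.2 = 48.88 MPa

48.88 MPa


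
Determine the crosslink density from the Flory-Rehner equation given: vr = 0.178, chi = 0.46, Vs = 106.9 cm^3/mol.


ln(1 - vr) = ln(1 - 0.178) = -0.1960
Numerator = -((-0.1960) + 0.178 + 0.46 * 0.178^2) = 0.0034
Denominator = 106.9 * (0.178^(1/3) - 0.178/2) = 50.6196
nu = 0.0034 / 50.6196 = 6.7963e-05 mol/cm^3

6.7963e-05 mol/cm^3


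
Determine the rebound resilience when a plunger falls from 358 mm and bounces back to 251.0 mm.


Resilience = h_rebound / h_drop * 100
= 251.0 / 358 * 100
= 70.1%

70.1%


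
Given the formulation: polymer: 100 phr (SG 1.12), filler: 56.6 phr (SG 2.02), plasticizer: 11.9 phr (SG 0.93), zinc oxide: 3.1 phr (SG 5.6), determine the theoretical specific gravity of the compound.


Sum of weights = 171.6
Volume contributions:
  polymer: 100/1.12 = 89.2857
  filler: 56.6/2.02 = 28.0198
  plasticizer: 11.9/0.93 = 12.7957
  zinc oxide: 3.1/5.6 = 0.5536
Sum of volumes = 130.6548
SG = 171.6 / 130.6548 = 1.313

SG = 1.313


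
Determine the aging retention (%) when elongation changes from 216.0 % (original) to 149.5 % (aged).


Retention = aged / original * 100
= 149.5 / 216.0 * 100
= 69.2%

69.2%


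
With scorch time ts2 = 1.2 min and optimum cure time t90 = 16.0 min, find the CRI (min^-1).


CRI = 100 / (t90 - ts2)
= 100 / (16.0 - 1.2)
= 100 / 14.8
= 6.76 min^-1

6.76 min^-1


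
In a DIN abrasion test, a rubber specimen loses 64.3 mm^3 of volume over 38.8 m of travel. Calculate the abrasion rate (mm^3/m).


Rate = volume_loss / distance
= 64.3 / 38.8
= 1.657 mm^3/m

1.657 mm^3/m


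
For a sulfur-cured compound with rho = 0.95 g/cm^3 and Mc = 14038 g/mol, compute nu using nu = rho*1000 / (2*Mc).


nu = rho * 1000 / (2 * Mc)
nu = 0.95 * 1000 / (2 * 14038)
nu = 950.0 / 28076
nu = 0.0338 mol/L

0.0338 mol/L


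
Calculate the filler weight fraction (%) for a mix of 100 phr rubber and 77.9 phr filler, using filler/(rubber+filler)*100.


Filler % = filler / (rubber + filler) * 100
= 77.9 / (100 + 77.9) * 100
= 77.9 / 177.9 * 100
= 43.79%

43.79%


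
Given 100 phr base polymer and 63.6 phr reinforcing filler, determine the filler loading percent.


Filler % = filler / (rubber + filler) * 100
= 63.6 / (100 + 63.6) * 100
= 63.6 / 163.6 * 100
= 38.88%

38.88%


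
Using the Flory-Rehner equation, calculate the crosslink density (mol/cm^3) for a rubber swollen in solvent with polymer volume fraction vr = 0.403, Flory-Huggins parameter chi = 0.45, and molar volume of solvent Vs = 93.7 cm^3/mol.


ln(1 - vr) = ln(1 - 0.403) = -0.5158
Numerator = -((-0.5158) + 0.403 + 0.45 * 0.403^2) = 0.0398
Denominator = 93.7 * (0.403^(1/3) - 0.403/2) = 50.3304
nu = 0.0398 / 50.3304 = 7.8986e-04 mol/cm^3

7.8986e-04 mol/cm^3


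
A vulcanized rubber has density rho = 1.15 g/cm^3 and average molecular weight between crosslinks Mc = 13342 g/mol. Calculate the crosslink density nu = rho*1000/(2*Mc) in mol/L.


nu = rho * 1000 / (2 * Mc)
nu = 1.15 * 1000 / (2 * 13342)
nu = 1150.0 / 26684
nu = 0.0431 mol/L

0.0431 mol/L


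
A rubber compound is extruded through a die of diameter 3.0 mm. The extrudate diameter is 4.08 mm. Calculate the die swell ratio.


Die swell ratio = D_extrudate / D_die
= 4.08 / 3.0
= 1.36

Die swell = 1.36


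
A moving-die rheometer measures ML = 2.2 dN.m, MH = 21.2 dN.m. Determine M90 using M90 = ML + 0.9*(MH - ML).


M90 = ML + 0.9 * (MH - ML)
M90 = 2.2 + 0.9 * (21.2 - 2.2)
M90 = 2.2 + 0.9 * 19.0
M90 = 19.3 dN.m

19.3 dN.m


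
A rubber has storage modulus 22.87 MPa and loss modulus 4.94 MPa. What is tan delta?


tan delta = E'' / E'
= 4.94 / 22.87
= 0.216

tan delta = 0.216


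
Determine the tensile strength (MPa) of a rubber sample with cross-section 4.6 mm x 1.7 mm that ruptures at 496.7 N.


Area = width * thickness = 4.6 * 1.7 = 7.82 mm^2
TS = force / area = 496.7 / 7.82 = 63.52 MPa

63.52 MPa


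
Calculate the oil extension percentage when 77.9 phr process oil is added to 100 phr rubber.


Oil % = oil / (100 + oil) * 100
= 77.9 / (100 + 77.9) * 100
= 77.9 / 177.9 * 100
= 43.79%

43.79%


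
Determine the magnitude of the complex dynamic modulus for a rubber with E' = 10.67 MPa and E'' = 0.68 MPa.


|E*| = sqrt(E'^2 + E''^2)
= sqrt(10.67^2 + 0.68^2)
= sqrt(113.8489 + 0.4624)
= 10.692 MPa

10.692 MPa


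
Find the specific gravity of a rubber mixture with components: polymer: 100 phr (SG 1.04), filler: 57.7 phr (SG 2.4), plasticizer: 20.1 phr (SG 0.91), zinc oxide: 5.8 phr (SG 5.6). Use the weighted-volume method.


Sum of weights = 183.6
Volume contributions:
  polymer: 100/1.04 = 96.1538
  filler: 57.7/2.4 = 24.0417
  plasticizer: 20.1/0.91 = 22.0879
  zinc oxide: 5.8/5.6 = 1.0357
Sum of volumes = 143.3191
SG = 183.6 / 143.3191 = 1.281

SG = 1.281


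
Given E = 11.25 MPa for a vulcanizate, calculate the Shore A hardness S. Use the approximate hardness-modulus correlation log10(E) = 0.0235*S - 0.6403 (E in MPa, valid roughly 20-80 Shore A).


log10(E) = 0.0235*S - 0.6403  =>  S = (log10(E) + 0.6403) / 0.0235
log10(11.25) = 1.051153
S = (1.051153 + 0.6403) / 0.0235 = 1.691453 / 0.0235
S = 72.0

Shore A = 72.0


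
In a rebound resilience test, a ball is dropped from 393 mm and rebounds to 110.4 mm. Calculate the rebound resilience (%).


Resilience = h_rebound / h_drop * 100
= 110.4 / 393 * 100
= 28.1%

28.1%


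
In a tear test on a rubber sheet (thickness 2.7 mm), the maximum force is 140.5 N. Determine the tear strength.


Tear strength = force / thickness
= 140.5 / 2.7
= 52.04 N/mm

52.04 N/mm


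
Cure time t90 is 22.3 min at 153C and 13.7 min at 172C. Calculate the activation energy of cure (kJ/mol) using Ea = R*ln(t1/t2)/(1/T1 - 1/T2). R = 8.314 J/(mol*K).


T1 = 426.15 K, T2 = 445.15 K
1/T1 - 1/T2 = 1.0016e-04
ln(t1/t2) = ln(22.3/13.7) = 0.4872
Ea = 8.314 * 0.4872 / 1.0016e-04 = 40441.2349 J/mol
Ea = 40.44 kJ/mol

40.44 kJ/mol


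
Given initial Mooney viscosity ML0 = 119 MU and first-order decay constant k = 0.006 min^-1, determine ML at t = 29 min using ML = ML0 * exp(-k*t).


ML = ML0 * exp(-k * t)
ML = 119 * exp(-0.006 * 29)
ML = 119 * 0.8403
ML = 100.0 MU

100.0 MU


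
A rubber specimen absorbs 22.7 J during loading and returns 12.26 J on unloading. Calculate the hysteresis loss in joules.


Hysteresis loss = loading - unloading
= 22.7 - 12.26
= 10.44 J

10.44 J


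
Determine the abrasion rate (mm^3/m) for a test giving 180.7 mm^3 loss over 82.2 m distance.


Rate = volume_loss / distance
= 180.7 / 82.2
= 2.198 mm^3/m

2.198 mm^3/m


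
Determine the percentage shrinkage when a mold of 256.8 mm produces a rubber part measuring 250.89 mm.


Shrinkage = (mold - part) / mold * 100
= (256.8 - 250.89) / 256.8 * 100
= 5.91 / 256.8 * 100
= 2.3%

2.3%


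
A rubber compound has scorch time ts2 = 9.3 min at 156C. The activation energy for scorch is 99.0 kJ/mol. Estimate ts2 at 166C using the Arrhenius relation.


Convert temperatures: T1 = 156 + 273.15 = 429.15 K, T2 = 166 + 273.15 = 439.15 K
ts2_new = 9.3 * exp(99000 / 8.314 * (1/439.15 - 1/429.15))
1/T2 - 1/T1 = -5.3061e-05
ts2_new = 4.94 min

4.94 min


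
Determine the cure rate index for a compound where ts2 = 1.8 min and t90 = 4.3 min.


CRI = 100 / (t90 - ts2)
= 100 / (4.3 - 1.8)
= 100 / 2.5
= 40.0 min^-1

40.0 min^-1


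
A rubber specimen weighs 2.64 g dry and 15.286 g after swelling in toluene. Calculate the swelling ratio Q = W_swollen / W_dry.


Q = W_swollen / W_dry
Q = 15.286 / 2.64
Q = 5.79

Q = 5.79


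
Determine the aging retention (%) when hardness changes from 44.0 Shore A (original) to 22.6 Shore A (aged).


Retention = aged / original * 100
= 22.6 / 44.0 * 100
= 51.4%

51.4%


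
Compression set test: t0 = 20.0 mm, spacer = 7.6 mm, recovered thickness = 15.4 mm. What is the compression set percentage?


CS = (t0 - recovered) / (t0 - ts) * 100
= (20.0 - 15.4) / (20.0 - 7.6) * 100
= 4.6 / 12.4 * 100
= 37.1%

37.1%


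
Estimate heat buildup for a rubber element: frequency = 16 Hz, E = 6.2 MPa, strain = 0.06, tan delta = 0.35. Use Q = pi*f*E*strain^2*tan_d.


Q = pi * f * E * strain^2 * tan_d
= pi * 16 * 6.2 * 0.06^2 * 0.35
= pi * 16 * 6.2 * 0.0036 * 0.35
= 0.3927

Q = 0.3927


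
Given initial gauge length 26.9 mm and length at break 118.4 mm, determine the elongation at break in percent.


Elongation = (Lf - L0) / L0 * 100
= (118.4 - 26.9) / 26.9 * 100
= 91.5 / 26.9 * 100
= 340.1%

340.1%


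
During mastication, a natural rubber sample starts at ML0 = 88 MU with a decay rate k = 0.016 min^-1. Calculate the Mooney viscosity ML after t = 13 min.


ML = ML0 * exp(-k * t)
ML = 88 * exp(-0.016 * 13)
ML = 88 * 0.8122
ML = 71.47 MU

71.47 MU


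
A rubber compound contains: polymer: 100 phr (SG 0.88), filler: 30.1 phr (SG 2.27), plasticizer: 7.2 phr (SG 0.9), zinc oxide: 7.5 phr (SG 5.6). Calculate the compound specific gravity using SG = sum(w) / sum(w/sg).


Sum of weights = 144.8
Volume contributions:
  polymer: 100/0.88 = 113.6364
  filler: 30.1/2.27 = 13.2599
  plasticizer: 7.2/0.9 = 8.0000
  zinc oxide: 7.5/5.6 = 1.3393
Sum of volumes = 136.2356
SG = 144.8 / 136.2356 = 1.063

SG = 1.063


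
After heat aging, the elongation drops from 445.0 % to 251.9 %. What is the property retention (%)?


Retention = aged / original * 100
= 251.9 / 445.0 * 100
= 56.6%

56.6%


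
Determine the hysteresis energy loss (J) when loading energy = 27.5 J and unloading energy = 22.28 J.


Hysteresis loss = loading - unloading
= 27.5 - 22.28
= 5.22 J

5.22 J


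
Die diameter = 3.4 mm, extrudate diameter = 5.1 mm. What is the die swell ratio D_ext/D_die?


Die swell ratio = D_extrudate / D_die
= 5.1 / 3.4
= 1.5

Die swell = 1.5


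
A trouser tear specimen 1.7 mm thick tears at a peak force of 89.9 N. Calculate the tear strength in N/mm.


Tear strength = force / thickness
= 89.9 / 1.7
= 52.88 N/mm

52.88 N/mm


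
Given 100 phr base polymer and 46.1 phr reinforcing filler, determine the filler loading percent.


Filler % = filler / (rubber + filler) * 100
= 46.1 / (100 + 46.1) * 100
= 46.1 / 146.1 * 100
= 31.55%

31.55%


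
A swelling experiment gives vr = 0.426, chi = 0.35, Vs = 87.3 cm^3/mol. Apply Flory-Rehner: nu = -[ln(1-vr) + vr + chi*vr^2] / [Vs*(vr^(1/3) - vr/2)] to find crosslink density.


ln(1 - vr) = ln(1 - 0.426) = -0.5551
Numerator = -((-0.5551) + 0.426 + 0.35 * 0.426^2) = 0.0656
Denominator = 87.3 * (0.426^(1/3) - 0.426/2) = 47.0928
nu = 0.0656 / 47.0928 = 0.0014 mol/cm^3

0.0014 mol/cm^3


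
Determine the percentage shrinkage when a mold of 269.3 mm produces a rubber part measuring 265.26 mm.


Shrinkage = (mold - part) / mold * 100
= (269.3 - 265.26) / 269.3 * 100
= 4.04 / 269.3 * 100
= 1.5%

1.5%


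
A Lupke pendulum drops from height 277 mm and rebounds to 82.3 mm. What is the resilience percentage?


Resilience = h_rebound / h_drop * 100
= 82.3 / 277 * 100
= 29.7%

29.7%


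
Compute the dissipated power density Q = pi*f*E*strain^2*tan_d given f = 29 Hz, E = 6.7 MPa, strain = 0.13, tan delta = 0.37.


Q = pi * f * E * strain^2 * tan_d
= pi * 29 * 6.7 * 0.13^2 * 0.37
= pi * 29 * 6.7 * 0.0169 * 0.37
= 3.8169

Q = 3.8169


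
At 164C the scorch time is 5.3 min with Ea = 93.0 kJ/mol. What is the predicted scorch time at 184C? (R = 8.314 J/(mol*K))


Convert temperatures: T1 = 164 + 273.15 = 437.15 K, T2 = 184 + 273.15 = 457.15 K
ts2_new = 5.3 * exp(93000 / 8.314 * (1/457.15 - 1/437.15))
1/T2 - 1/T1 = -1.0008e-04
ts2_new = 1.73 min

1.73 min


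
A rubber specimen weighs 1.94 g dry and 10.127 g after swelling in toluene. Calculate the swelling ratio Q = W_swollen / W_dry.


Q = W_swollen / W_dry
Q = 10.127 / 1.94
Q = 5.22

Q = 5.22


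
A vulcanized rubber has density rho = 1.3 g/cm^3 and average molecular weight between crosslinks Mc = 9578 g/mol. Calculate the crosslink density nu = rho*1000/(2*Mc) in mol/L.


nu = rho * 1000 / (2 * Mc)
nu = 1.3 * 1000 / (2 * 9578)
nu = 1300.0 / 19156
nu = 0.0679 mol/L

0.0679 mol/L


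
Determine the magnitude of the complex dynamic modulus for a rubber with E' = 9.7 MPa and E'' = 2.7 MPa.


|E*| = sqrt(E'^2 + E''^2)
= sqrt(9.7^2 + 2.7^2)
= sqrt(94.0900 + 7.2900)
= 10.069 MPa

10.069 MPa


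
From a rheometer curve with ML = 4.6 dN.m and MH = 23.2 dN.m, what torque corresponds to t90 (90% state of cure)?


M90 = ML + 0.9 * (MH - ML)
M90 = 4.6 + 0.9 * (23.2 - 4.6)
M90 = 4.6 + 0.9 * 18.6
M90 = 21.34 dN.m

21.34 dN.m


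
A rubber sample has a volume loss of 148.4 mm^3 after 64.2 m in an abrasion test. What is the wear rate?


Rate = volume_loss / distance
= 148.4 / 64.2
= 2.312 mm^3/m

2.312 mm^3/m


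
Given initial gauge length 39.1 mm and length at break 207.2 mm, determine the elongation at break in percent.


Elongation = (Lf - L0) / L0 * 100
= (207.2 - 39.1) / 39.1 * 100
= 168.1 / 39.1 * 100
= 429.9%

429.9%


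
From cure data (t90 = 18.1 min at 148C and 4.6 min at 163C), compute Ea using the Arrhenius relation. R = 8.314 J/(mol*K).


T1 = 421.15 K, T2 = 436.15 K
1/T1 - 1/T2 = 8.1662e-05
ln(t1/t2) = ln(18.1/4.6) = 1.3699
Ea = 8.314 * 1.3699 / 8.1662e-05 = 139465.3251 J/mol
Ea = 139.47 kJ/mol

139.47 kJ/mol


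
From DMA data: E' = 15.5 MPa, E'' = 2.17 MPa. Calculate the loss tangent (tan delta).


tan delta = E'' / E'
= 2.17 / 15.5
= 0.14

tan delta = 0.14


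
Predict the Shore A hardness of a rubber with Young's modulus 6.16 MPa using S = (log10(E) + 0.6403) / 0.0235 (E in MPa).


log10(E) = 0.0235*S - 0.6403  =>  S = (log10(E) + 0.6403) / 0.0235
log10(6.16) = 0.789581
S = (0.789581 + 0.6403) / 0.0235 = 1.429881 / 0.0235
S = 60.8

Shore A = 60.8


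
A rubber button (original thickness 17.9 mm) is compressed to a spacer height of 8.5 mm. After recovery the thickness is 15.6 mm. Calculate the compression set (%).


CS = (t0 - recovered) / (t0 - ts) * 100
= (17.9 - 15.6) / (17.9 - 8.5) * 100
= 2.3 / 9.4 * 100
= 24.5%

24.5%


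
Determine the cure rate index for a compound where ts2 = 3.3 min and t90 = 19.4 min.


CRI = 100 / (t90 - ts2)
= 100 / (19.4 - 3.3)
= 100 / 16.1
= 6.21 min^-1

6.21 min^-1


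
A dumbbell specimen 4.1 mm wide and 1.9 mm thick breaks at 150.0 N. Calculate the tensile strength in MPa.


Area = width * thickness = 4.1 * 1.9 = 7.79 mm^2
TS = force / area = 150.0 / 7.79 = 19.26 MPa

19.26 MPa


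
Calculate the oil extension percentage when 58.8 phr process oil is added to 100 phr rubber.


Oil % = oil / (100 + oil) * 100
= 58.8 / (100 + 58.8) * 100
= 58.8 / 158.8 * 100
= 37.03%

37.03%


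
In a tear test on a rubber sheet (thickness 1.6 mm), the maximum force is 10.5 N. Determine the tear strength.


Tear strength = force / thickness
= 10.5 / 1.6
= 6.56 N/mm

6.56 N/mm


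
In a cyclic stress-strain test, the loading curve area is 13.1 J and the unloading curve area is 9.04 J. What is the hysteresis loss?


Hysteresis loss = loading - unloading
= 13.1 - 9.04
= 4.06 J

4.06 J


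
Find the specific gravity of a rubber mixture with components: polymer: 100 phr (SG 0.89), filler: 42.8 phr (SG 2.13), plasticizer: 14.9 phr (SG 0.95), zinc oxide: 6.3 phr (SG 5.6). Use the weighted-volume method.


Sum of weights = 164.0
Volume contributions:
  polymer: 100/0.89 = 112.3596
  filler: 42.8/2.13 = 20.0939
  plasticizer: 14.9/0.95 = 15.6842
  zinc oxide: 6.3/5.6 = 1.1250
Sum of volumes = 149.2627
SG = 164.0 / 149.2627 = 1.099

SG = 1.099


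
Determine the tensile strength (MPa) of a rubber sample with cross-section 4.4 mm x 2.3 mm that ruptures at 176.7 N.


Area = width * thickness = 4.4 * 2.3 = 10.12 mm^2
TS = force / area = 176.7 / 10.12 = 17.46 MPa

17.46 MPa


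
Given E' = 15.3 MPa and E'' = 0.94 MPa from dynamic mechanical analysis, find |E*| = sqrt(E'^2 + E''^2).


|E*| = sqrt(E'^2 + E''^2)
= sqrt(15.3^2 + 0.94^2)
= sqrt(234.0900 + 0.8836)
= 15.329 MPa

15.329 MPa


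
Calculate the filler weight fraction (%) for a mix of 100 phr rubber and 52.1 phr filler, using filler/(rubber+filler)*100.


Filler % = filler / (rubber + filler) * 100
= 52.1 / (100 + 52.1) * 100
= 52.1 / 152.1 * 100
= 34.25%

34.25%


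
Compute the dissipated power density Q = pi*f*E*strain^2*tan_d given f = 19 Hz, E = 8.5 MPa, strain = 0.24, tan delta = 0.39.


Q = pi * f * E * strain^2 * tan_d
= pi * 19 * 8.5 * 0.24^2 * 0.39
= pi * 19 * 8.5 * 0.0576 * 0.39
= 11.3975

Q = 11.3975


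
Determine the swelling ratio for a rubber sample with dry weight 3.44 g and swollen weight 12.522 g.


Q = W_swollen / W_dry
Q = 12.522 / 3.44
Q = 3.64

Q = 3.64


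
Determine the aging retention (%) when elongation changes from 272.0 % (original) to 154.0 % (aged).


Retention = aged / original * 100
= 154.0 / 272.0 * 100
= 56.6%

56.6%


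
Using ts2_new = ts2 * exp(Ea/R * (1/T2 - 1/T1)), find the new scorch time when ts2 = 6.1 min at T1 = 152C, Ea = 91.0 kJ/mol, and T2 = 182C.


Convert temperatures: T1 = 152 + 273.15 = 425.15 K, T2 = 182 + 273.15 = 455.15 K
ts2_new = 6.1 * exp(91000 / 8.314 * (1/455.15 - 1/425.15))
1/T2 - 1/T1 = -1.5503e-04
ts2_new = 1.12 min

1.12 min


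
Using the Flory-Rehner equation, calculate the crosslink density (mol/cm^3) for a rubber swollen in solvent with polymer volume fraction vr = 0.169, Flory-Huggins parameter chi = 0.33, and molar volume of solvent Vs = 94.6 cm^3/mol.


ln(1 - vr) = ln(1 - 0.169) = -0.1851
Numerator = -((-0.1851) + 0.169 + 0.33 * 0.169^2) = 0.0067
Denominator = 94.6 * (0.169^(1/3) - 0.169/2) = 44.3085
nu = 0.0067 / 44.3085 = 1.5122e-04 mol/cm^3

1.5122e-04 mol/cm^3


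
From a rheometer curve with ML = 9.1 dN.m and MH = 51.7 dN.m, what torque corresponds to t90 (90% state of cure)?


M90 = ML + 0.9 * (MH - ML)
M90 = 9.1 + 0.9 * (51.7 - 9.1)
M90 = 9.1 + 0.9 * 42.6
M90 = 47.44 dN.m

47.44 dN.m


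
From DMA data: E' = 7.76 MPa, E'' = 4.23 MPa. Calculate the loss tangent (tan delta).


tan delta = E'' / E'
= 4.23 / 7.76
= 0.5451

tan delta = 0.5451


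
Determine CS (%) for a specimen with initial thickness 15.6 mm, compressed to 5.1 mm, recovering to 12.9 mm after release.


CS = (t0 - recovered) / (t0 - ts) * 100
= (15.6 - 12.9) / (15.6 - 5.1) * 100
= 2.7 / 10.5 * 100
= 25.7%

25.7%


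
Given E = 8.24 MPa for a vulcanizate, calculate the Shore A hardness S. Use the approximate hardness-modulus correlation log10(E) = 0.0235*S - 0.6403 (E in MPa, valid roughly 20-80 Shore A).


log10(E) = 0.0235*S - 0.6403  =>  S = (log10(E) + 0.6403) / 0.0235
log10(8.24) = 0.915927
S = (0.915927 + 0.6403) / 0.0235 = 1.556227 / 0.0235
S = 66.2

Shore A = 66.2


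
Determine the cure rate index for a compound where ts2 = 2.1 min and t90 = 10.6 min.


CRI = 100 / (t90 - ts2)
= 100 / (10.6 - 2.1)
= 100 / 8.5
= 11.76 min^-1

11.76 min^-1


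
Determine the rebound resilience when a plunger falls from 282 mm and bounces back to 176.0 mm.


Resilience = h_rebound / h_drop * 100
= 176.0 / 282 * 100
= 62.4%

62.4%


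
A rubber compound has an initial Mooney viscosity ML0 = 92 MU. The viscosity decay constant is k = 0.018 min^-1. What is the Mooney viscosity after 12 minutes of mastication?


ML = ML0 * exp(-k * t)
ML = 92 * exp(-0.018 * 12)
ML = 92 * 0.8057
ML = 74.13 MU

74.13 MU


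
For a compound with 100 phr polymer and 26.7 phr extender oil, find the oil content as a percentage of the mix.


Oil % = oil / (100 + oil) * 100
= 26.7 / (100 + 26.7) * 100
= 26.7 / 126.7 * 100
= 21.07%

21.07%


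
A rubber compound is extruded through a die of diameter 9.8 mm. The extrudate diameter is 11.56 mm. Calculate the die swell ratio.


Die swell ratio = D_extrudate / D_die
= 11.56 / 9.8
= 1.18

Die swell = 1.18


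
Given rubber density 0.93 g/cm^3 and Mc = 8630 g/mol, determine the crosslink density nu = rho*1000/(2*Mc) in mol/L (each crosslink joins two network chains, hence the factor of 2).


nu = rho * 1000 / (2 * Mc)
nu = 0.93 * 1000 / (2 * 8630)
nu = 930.0 / 17260
nu = 0.0539 mol/L

0.0539 mol/L


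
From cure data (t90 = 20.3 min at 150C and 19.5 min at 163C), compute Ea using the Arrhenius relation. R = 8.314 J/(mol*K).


T1 = 423.15 K, T2 = 436.15 K
1/T1 - 1/T2 = 7.0439e-05
ln(t1/t2) = ln(20.3/19.5) = 0.0402
Ea = 8.314 * 0.0402 / 7.0439e-05 = 4745.6128 J/mol
Ea = 4.75 kJ/mol

4.75 kJ/mol


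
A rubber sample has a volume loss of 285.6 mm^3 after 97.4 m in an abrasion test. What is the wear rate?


Rate = volume_loss / distance
= 285.6 / 97.4
= 2.932 mm^3/m

2.932 mm^3/m


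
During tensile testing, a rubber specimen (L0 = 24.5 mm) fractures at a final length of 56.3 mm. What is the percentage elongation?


Elongation = (Lf - L0) / L0 * 100
= (56.3 - 24.5) / 24.5 * 100
= 31.8 / 24.5 * 100
= 129.8%

129.8%


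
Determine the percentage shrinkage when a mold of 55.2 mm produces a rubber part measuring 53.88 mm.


Shrinkage = (mold - part) / mold * 100
= (55.2 - 53.88) / 55.2 * 100
= 1.32 / 55.2 * 100
= 2.39%

2.39%


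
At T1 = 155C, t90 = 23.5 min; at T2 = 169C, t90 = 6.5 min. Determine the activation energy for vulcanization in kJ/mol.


T1 = 428.15 K, T2 = 442.15 K
1/T1 - 1/T2 = 7.3954e-05
ln(t1/t2) = ln(23.5/6.5) = 1.2852
Ea = 8.314 * 1.2852 / 7.3954e-05 = 144483.3111 J/mol
Ea = 144.48 kJ/mol

144.48 kJ/mol


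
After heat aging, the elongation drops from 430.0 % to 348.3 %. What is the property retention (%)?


Retention = aged / original * 100
= 348.3 / 430.0 * 100
= 81.0%

81.0%


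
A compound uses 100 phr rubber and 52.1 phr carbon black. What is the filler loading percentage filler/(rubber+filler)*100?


Filler % = filler / (rubber + filler) * 100
= 52.1 / (100 + 52.1) * 100
= 52.1 / 152.1 * 100
= 34.25%

34.25%


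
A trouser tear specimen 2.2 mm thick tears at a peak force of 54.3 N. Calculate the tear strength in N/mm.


Tear strength = force / thickness
= 54.3 / 2.2
= 24.68 N/mm

24.68 N/mm


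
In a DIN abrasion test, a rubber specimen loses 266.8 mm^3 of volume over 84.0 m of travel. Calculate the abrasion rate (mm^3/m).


Rate = volume_loss / distance
= 266.8 / 84.0
= 3.176 mm^3/m

3.176 mm^3/m


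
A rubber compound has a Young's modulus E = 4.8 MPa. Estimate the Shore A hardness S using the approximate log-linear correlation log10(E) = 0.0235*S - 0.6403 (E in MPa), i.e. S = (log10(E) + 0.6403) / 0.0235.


log10(E) = 0.0235*S - 0.6403  =>  S = (log10(E) + 0.6403) / 0.0235
log10(4.8) = 0.681241
S = (0.681241 + 0.6403) / 0.0235 = 1.321541 / 0.0235
S = 56.2

Shore A = 56.2


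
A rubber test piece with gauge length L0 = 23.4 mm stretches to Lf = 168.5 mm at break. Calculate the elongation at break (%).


Elongation = (Lf - L0) / L0 * 100
= (168.5 - 23.4) / 23.4 * 100
= 145.1 / 23.4 * 100
= 620.1%

620.1%


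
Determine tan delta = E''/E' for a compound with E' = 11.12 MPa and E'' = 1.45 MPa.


tan delta = E'' / E'
= 1.45 / 11.12
= 0.1304

tan delta = 0.1304


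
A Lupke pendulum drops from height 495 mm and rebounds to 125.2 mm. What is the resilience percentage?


Resilience = h_rebound / h_drop * 100
= 125.2 / 495 * 100
= 25.3%

25.3%


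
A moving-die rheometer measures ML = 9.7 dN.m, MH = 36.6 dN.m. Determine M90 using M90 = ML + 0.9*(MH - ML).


M90 = ML + 0.9 * (MH - ML)
M90 = 9.7 + 0.9 * (36.6 - 9.7)
M90 = 9.7 + 0.9 * 26.9
M90 = 33.91 dN.m

33.91 dN.m


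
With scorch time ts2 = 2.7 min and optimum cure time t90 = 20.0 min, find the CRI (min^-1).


CRI = 100 / (t90 - ts2)
= 100 / (20.0 - 2.7)
= 100 / 17.3
= 5.78 min^-1

5.78 min^-1


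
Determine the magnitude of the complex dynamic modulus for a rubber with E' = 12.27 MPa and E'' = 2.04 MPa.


|E*| = sqrt(E'^2 + E''^2)
= sqrt(12.27^2 + 2.04^2)
= sqrt(150.5529 + 4.1616)
= 12.438 MPa

12.438 MPa


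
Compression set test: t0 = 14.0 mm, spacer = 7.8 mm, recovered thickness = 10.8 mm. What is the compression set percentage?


CS = (t0 - recovered) / (t0 - ts) * 100
= (14.0 - 10.8) / (14.0 - 7.8) * 100
= 3.2 / 6.2 * 100
= 51.6%

51.6%


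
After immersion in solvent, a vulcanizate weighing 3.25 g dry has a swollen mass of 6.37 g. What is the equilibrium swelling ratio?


Q = W_swollen / W_dry
Q = 6.37 / 3.25
Q = 1.96

Q = 1.96


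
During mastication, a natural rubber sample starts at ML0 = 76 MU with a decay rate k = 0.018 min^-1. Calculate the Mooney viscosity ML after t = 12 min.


ML = ML0 * exp(-k * t)
ML = 76 * exp(-0.018 * 12)
ML = 76 * 0.8057
ML = 61.24 MU

61.24 MU


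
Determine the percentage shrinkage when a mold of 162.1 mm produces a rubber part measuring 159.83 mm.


Shrinkage = (mold - part) / mold * 100
= (162.1 - 159.83) / 162.1 * 100
= 2.27 / 162.1 * 100
= 1.4%

1.4%


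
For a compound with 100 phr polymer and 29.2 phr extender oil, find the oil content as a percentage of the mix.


Oil % = oil / (100 + oil) * 100
= 29.2 / (100 + 29.2) * 100
= 29.2 / 129.2 * 100
= 22.6%

22.6%


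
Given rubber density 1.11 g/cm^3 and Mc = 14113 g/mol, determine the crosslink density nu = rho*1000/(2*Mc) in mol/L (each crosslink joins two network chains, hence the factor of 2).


nu = rho * 1000 / (2 * Mc)
nu = 1.11 * 1000 / (2 * 14113)
nu = 1110.0 / 28226
nu = 0.0393 mol/L

0.0393 mol/L


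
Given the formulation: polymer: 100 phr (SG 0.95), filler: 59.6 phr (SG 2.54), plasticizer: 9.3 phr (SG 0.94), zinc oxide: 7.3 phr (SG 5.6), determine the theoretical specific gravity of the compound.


Sum of weights = 176.2
Volume contributions:
  polymer: 100/0.95 = 105.2632
  filler: 59.6/2.54 = 23.4646
  plasticizer: 9.3/0.94 = 9.8936
  zinc oxide: 7.3/5.6 = 1.3036
Sum of volumes = 139.9249
SG = 176.2 / 139.9249 = 1.259

SG = 1.259


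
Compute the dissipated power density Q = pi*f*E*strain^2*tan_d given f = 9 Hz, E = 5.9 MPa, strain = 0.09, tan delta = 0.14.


Q = pi * f * E * strain^2 * tan_d
= pi * 9 * 5.9 * 0.09^2 * 0.14
= pi * 9 * 5.9 * 0.0081 * 0.14
= 0.1892

Q = 0.1892


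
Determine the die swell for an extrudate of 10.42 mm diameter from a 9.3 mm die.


Die swell ratio = D_extrudate / D_die
= 10.42 / 9.3
= 1.12

Die swell = 1.12


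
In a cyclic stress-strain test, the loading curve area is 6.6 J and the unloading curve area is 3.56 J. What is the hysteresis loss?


Hysteresis loss = loading - unloading
= 6.6 - 3.56
= 3.04 J

3.04 J


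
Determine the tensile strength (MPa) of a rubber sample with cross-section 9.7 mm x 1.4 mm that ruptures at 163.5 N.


Area = width * thickness = 9.7 * 1.4 = 13.58 mm^2
TS = force / area = 163.5 / 13.58 = 12.04 MPa

12.04 MPa


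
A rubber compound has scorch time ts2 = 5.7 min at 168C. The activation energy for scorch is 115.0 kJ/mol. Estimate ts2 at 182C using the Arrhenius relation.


Convert temperatures: T1 = 168 + 273.15 = 441.15 K, T2 = 182 + 273.15 = 455.15 K
ts2_new = 5.7 * exp(115000 / 8.314 * (1/455.15 - 1/441.15))
1/T2 - 1/T1 = -6.9725e-05
ts2_new = 2.17 min

2.17 min


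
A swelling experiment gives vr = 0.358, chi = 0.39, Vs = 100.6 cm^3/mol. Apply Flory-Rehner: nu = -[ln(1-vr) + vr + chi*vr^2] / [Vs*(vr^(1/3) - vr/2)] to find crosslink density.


ln(1 - vr) = ln(1 - 0.358) = -0.4432
Numerator = -((-0.4432) + 0.358 + 0.39 * 0.358^2) = 0.0352
Denominator = 100.6 * (0.358^(1/3) - 0.358/2) = 53.4245
nu = 0.0352 / 53.4245 = 6.5856e-04 mol/cm^3

6.5856e-04 mol/cm^3


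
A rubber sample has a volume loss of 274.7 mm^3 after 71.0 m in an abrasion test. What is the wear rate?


Rate = volume_loss / distance
= 274.7 / 71.0
= 3.869 mm^3/m

3.869 mm^3/m


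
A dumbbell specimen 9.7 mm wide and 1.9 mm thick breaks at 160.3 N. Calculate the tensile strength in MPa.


Area = width * thickness = 9.7 * 1.9 = 18.43 mm^2
TS = force / area = 160.3 / 18.43 = 8.7 MPa

8.7 MPa


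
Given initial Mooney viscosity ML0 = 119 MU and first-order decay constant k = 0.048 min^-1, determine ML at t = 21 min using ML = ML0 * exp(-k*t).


ML = ML0 * exp(-k * t)
ML = 119 * exp(-0.048 * 21)
ML = 119 * 0.3649
ML = 43.43 MU

43.43 MU


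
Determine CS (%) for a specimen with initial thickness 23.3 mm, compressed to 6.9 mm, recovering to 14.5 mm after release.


CS = (t0 - recovered) / (t0 - ts) * 100
= (23.3 - 14.5) / (23.3 - 6.9) * 100
= 8.8 / 16.4 * 100
= 53.7%

53.7%


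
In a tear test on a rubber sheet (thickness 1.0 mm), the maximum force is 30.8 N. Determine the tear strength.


Tear strength = force / thickness
= 30.8 / 1.0
= 30.8 N/mm

30.8 N/mm


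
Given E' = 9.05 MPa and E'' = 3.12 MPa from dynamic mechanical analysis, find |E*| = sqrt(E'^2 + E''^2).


|E*| = sqrt(E'^2 + E''^2)
= sqrt(9.05^2 + 3.12^2)
= sqrt(81.9025 + 9.7344)
= 9.573 MPa

9.573 MPa


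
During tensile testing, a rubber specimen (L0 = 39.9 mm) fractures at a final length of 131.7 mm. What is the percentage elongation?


Elongation = (Lf - L0) / L0 * 100
= (131.7 - 39.9) / 39.9 * 100
= 91.8 / 39.9 * 100
= 230.1%

230.1%


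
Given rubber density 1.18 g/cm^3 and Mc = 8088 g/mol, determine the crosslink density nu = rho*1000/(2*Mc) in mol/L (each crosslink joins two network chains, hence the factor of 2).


nu = rho * 1000 / (2 * Mc)
nu = 1.18 * 1000 / (2 * 8088)
nu = 1180.0 / 16176
nu = 0.0729 mol/L

0.0729 mol/L


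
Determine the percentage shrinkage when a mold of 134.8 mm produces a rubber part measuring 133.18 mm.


Shrinkage = (mold - part) / mold * 100
= (134.8 - 133.18) / 134.8 * 100
= 1.62 / 134.8 * 100
= 1.2%

1.2%


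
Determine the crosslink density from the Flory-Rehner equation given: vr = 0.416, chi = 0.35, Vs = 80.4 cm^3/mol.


ln(1 - vr) = ln(1 - 0.416) = -0.5379
Numerator = -((-0.5379) + 0.416 + 0.35 * 0.416^2) = 0.0613
Denominator = 80.4 * (0.416^(1/3) - 0.416/2) = 43.2956
nu = 0.0613 / 43.2956 = 0.0014 mol/cm^3

0.0014 mol/cm^3


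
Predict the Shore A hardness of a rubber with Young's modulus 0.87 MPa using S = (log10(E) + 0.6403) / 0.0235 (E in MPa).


log10(E) = 0.0235*S - 0.6403  =>  S = (log10(E) + 0.6403) / 0.0235
log10(0.87) = -0.060481
S = (-0.060481 + 0.6403) / 0.0235 = 0.579819 / 0.0235
S = 24.7

Shore A = 24.7


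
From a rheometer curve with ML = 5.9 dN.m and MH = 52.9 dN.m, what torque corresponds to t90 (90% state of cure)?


M90 = ML + 0.9 * (MH - ML)
M90 = 5.9 + 0.9 * (52.9 - 5.9)
M90 = 5.9 + 0.9 * 47.0
M90 = 48.2 dN.m

48.2 dN.m


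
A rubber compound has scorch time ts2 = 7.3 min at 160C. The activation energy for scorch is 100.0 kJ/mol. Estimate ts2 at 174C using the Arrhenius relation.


Convert temperatures: T1 = 160 + 273.15 = 433.15 K, T2 = 174 + 273.15 = 447.15 K
ts2_new = 7.3 * exp(100000 / 8.314 * (1/447.15 - 1/433.15))
1/T2 - 1/T1 = -7.2283e-05
ts2_new = 3.06 min

3.06 min


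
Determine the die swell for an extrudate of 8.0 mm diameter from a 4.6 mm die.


Die swell ratio = D_extrudate / D_die
= 8.0 / 4.6
= 1.739

Die swell = 1.739


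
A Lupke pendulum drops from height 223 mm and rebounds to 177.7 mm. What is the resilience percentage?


Resilience = h_rebound / h_drop * 100
= 177.7 / 223 * 100
= 79.7%

79.7%


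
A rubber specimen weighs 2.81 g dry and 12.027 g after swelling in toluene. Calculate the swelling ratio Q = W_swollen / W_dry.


Q = W_swollen / W_dry
Q = 12.027 / 2.81
Q = 4.28

Q = 4.28


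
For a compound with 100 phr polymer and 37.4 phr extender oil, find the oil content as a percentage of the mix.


Oil % = oil / (100 + oil) * 100
= 37.4 / (100 + 37.4) * 100
= 37.4 / 137.4 * 100
= 27.22%

27.22%


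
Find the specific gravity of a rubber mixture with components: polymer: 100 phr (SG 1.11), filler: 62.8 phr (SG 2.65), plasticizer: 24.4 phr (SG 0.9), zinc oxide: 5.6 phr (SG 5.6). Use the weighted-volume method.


Sum of weights = 192.8
Volume contributions:
  polymer: 100/1.11 = 90.0901
  filler: 62.8/2.65 = 23.6981
  plasticizer: 24.4/0.9 = 27.1111
  zinc oxide: 5.6/5.6 = 1.0000
Sum of volumes = 141.8993
SG = 192.8 / 141.8993 = 1.359

SG = 1.359


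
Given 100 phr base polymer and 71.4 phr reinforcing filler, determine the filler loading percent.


Filler % = filler / (rubber + filler) * 100
= 71.4 / (100 + 71.4) * 100
= 71.4 / 171.4 * 100
= 41.66%

41.66%


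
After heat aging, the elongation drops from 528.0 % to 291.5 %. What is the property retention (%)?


Retention = aged / original * 100
= 291.5 / 528.0 * 100
= 55.2%

55.2%


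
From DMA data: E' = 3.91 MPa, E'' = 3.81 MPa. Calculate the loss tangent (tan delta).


tan delta = E'' / E'
= 3.81 / 3.91
= 0.9744

tan delta = 0.9744


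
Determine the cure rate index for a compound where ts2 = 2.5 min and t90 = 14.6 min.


CRI = 100 / (t90 - ts2)
= 100 / (14.6 - 2.5)
= 100 / 12.1
= 8.26 min^-1

8.26 min^-1


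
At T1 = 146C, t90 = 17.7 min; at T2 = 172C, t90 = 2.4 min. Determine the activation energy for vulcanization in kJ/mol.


T1 = 419.15 K, T2 = 445.15 K
1/T1 - 1/T2 = 1.3935e-04
ln(t1/t2) = ln(17.7/2.4) = 1.9981
Ea = 8.314 * 1.9981 / 1.3935e-04 = 119214.4363 J/mol
Ea = 119.21 kJ/mol

119.21 kJ/mol


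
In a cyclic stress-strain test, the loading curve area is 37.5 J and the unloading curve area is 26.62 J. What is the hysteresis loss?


Hysteresis loss = loading - unloading
= 37.5 - 26.62
= 10.88 J

10.88 J


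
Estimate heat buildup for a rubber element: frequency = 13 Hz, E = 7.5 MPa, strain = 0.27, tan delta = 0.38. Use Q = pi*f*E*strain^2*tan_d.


Q = pi * f * E * strain^2 * tan_d
= pi * 13 * 7.5 * 0.27^2 * 0.38
= pi * 13 * 7.5 * 0.0729 * 0.38
= 8.4853

Q = 8.4853


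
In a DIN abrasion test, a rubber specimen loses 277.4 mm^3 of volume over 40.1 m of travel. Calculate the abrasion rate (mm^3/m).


Rate = volume_loss / distance
= 277.4 / 40.1
= 6.918 mm^3/m

6.918 mm^3/m


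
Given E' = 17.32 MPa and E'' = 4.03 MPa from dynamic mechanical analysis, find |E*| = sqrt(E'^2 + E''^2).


|E*| = sqrt(E'^2 + E''^2)
= sqrt(17.32^2 + 4.03^2)
= sqrt(299.9824 + 16.2409)
= 17.783 MPa

17.783 MPa


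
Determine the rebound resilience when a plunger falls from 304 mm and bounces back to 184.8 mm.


Resilience = h_rebound / h_drop * 100
= 184.8 / 304 * 100
= 60.8%

60.8%


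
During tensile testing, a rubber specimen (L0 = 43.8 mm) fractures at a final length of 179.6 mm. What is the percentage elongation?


Elongation = (Lf - L0) / L0 * 100
= (179.6 - 43.8) / 43.8 * 100
= 135.8 / 43.8 * 100
= 310.0%

310.0%


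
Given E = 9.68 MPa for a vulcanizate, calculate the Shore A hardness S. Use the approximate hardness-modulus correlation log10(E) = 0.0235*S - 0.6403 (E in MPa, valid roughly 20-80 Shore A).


log10(E) = 0.0235*S - 0.6403  =>  S = (log10(E) + 0.6403) / 0.0235
log10(9.68) = 0.985875
S = (0.985875 + 0.6403) / 0.0235 = 1.626175 / 0.0235
S = 69.2

Shore A = 69.2


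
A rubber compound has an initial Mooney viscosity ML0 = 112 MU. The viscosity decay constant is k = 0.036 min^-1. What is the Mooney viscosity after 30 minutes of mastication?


ML = ML0 * exp(-k * t)
ML = 112 * exp(-0.036 * 30)
ML = 112 * 0.3396
ML = 38.03 MU

38.03 MU


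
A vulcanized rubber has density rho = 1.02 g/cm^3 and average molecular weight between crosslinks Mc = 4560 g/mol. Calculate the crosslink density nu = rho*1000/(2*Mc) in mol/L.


nu = rho * 1000 / (2 * Mc)
nu = 1.02 * 1000 / (2 * 4560)
nu = 1020.0 / 9120
nu = 0.1118 mol/L

0.1118 mol/L


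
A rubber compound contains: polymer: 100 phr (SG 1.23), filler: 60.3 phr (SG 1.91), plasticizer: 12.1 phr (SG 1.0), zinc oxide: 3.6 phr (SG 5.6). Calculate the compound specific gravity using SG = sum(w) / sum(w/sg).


Sum of weights = 176.0
Volume contributions:
  polymer: 100/1.23 = 81.3008
  filler: 60.3/1.91 = 31.5707
  plasticizer: 12.1/1.0 = 12.1000
  zinc oxide: 3.6/5.6 = 0.6429
Sum of volumes = 125.6144
SG = 176.0 / 125.6144 = 1.401

SG = 1.401
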